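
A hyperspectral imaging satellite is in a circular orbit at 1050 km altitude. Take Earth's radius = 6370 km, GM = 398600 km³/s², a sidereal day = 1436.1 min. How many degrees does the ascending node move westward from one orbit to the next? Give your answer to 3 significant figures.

26.6°

Semi-major axis a = 6370 + 1050 = 7420 km. Period T = 2π√(a³/μ) = 2π√(7420³/398600) = 6360.9 s = 106.01 min.
During one orbit Earth rotates (6360.9 / 86166) × 360° = 26.58°.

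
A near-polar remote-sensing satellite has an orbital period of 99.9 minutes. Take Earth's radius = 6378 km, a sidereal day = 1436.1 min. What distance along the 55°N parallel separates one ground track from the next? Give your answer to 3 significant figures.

T = 99.9 min = 5994.0 s.
Node shift per orbit = (5994.0/86166) × 360° = 25.04°.
Equatorial spacing = 25.04 × 111.3 km/° = 2788 km.
At 55° latitude, spacing = 2788 × cos(55°) = 1599 km.

1600 km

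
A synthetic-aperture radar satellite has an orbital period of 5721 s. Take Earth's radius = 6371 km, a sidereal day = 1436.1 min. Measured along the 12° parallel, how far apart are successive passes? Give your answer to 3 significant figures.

Node shift per orbit = (5721.0/86166) × 360° = 23.90°.
Equatorial spacing = 23.90 × 111.2 km/° = 2658 km.
At 12° latitude, spacing = 2658 × cos(12°) = 2600 km.

2600 km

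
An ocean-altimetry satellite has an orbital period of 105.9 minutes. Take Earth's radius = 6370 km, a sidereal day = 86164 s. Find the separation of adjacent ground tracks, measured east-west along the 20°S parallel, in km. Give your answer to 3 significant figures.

2770 km

T = 105.9 min = 6354.0 s.
Node shift per orbit = (6354.0/86164) × 360° = 26.55°.
Equatorial spacing = 26.55 × 111.2 km/° = 2951 km.
At 20° latitude, spacing = 2951 × cos(20°) = 2773 km.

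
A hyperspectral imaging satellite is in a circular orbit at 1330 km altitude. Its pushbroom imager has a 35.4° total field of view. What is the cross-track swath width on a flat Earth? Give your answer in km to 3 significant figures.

Half-angle = 35.4°/2 = 17.7°.
Swath width ≈ 2h·tan(θ/2) = 2 × 1330 × tan(17.7°) = 848.9 km.

849 km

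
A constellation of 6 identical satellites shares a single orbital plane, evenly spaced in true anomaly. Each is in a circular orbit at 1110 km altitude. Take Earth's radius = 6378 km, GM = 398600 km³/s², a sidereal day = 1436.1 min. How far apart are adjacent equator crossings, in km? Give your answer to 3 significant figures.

500 km

Semi-major axis a = 6378 + 1110 = 7488 km. Period T = 2π√(a³/μ) = 2π√(7488³/398600) = 6448.5 s = 107.48 min.
Single-satellite node shift = (6448.5/86166) × 360° = 26.94°.
With 6 satellites evenly phased, successive equator crossings are 26.94/6 = 4.490° apart.
That is 4.490 × 111.3 = 500 km at the equator.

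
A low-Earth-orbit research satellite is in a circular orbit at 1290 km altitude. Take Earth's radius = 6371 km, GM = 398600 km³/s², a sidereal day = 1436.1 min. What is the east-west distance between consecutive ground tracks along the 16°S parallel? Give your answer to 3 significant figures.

Semi-major axis a = 6371 + 1290 = 7661 km. Period T = 2π√(a³/μ) = 2π√(7661³/398600) = 6673.3 s = 111.22 min.
Node shift per orbit = (6673.3/86166) × 360° = 27.88°.
Equatorial spacing = 27.88 × 111.2 km/° = 3100 km.
At 16° latitude, spacing = 3100 × cos(16°) = 2980 km.

2980 km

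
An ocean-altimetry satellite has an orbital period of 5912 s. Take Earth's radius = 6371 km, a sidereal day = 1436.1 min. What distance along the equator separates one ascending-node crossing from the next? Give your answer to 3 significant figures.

2750 km

During one orbit Earth rotates (5912.0 / 86166) × 360° = 24.70°.
At the equator that is 24.70° × (2π·6371/360) km/° = 24.70 × 111.2 = 2747 km.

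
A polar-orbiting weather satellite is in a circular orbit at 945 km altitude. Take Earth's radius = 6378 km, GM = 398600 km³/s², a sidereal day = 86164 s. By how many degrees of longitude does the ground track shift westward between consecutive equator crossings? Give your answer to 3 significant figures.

26.1°

Semi-major axis a = 6378 + 945 = 7323 km. Period T = 2π√(a³/μ) = 2π√(7323³/398600) = 6236.6 s = 103.94 min.
During one orbit Earth rotates (6236.6 / 86164) × 360° = 26.06°.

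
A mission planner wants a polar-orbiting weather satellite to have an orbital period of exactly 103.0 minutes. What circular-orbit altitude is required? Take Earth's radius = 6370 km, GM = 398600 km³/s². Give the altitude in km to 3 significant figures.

909 km

T = 103.0 min = 6180.0 s.
From T = 2π√(a³/μ): a = (μ T²/4π²)^(1/3) = (398600 × 6180.0² / 4π²)^(1/3) = 7279 km.
Altitude h = a − R = 7279 − 6370 = 909 km.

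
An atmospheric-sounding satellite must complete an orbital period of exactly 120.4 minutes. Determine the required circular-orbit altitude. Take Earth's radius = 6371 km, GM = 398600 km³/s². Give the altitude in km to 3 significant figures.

T = 120.4 min = 7224.0 s.
From T = 2π√(a³/μ): a = (μ T²/4π²)^(1/3) = (398600 × 7224.0² / 4π²)^(1/3) = 8077 km.
Altitude h = a − R = 8077 − 6371 = 1706 km.

1710 km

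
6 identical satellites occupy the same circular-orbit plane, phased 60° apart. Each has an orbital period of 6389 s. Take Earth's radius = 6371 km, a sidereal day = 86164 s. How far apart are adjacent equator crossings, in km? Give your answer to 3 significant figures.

Single-satellite node shift = (6389.0/86164) × 360° = 26.69°.
With 6 satellites evenly phased, successive equator crossings are 26.69/6 = 4.449° apart.
That is 4.449 × 111.2 = 495 km at the equator.

495 km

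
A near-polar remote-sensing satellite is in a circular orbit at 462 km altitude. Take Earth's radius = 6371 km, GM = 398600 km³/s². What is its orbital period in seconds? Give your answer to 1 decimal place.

5621.2 seconds

Semi-major axis a = 6371 + 462 = 6833 km. Period T = 2π√(a³/μ) = 2π√(6833³/398600) = 5621.2 s = 93.69 min.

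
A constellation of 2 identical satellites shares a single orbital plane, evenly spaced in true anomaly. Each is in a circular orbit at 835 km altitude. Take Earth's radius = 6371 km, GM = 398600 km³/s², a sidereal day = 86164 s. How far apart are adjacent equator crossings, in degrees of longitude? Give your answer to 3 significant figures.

Semi-major axis a = 6371 + 835 = 7206 km. Period T = 2π√(a³/μ) = 2π√(7206³/398600) = 6087.7 s = 101.46 min.
Single-satellite node shift = (6087.7/86164) × 360° = 25.43°.
With 2 satellites evenly phased, successive equator crossings are 25.43/2 = 12.717° apart.

12.7°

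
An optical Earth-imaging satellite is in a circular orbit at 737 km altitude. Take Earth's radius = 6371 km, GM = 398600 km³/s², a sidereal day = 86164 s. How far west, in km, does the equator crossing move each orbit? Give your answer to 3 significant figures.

2770 km

Semi-major axis a = 6371 + 737 = 7108 km. Period T = 2π√(a³/μ) = 2π√(7108³/398600) = 5963.9 s = 99.40 min.
During one orbit Earth rotates (5963.9 / 86164) × 360° = 24.92°.
At the equator that is 24.92° × (2π·6371/360) km/° = 24.92 × 111.2 = 2771 km.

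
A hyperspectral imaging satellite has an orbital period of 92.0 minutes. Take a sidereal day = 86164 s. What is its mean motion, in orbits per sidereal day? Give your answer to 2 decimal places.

T = 92.0 min = 5520.0 s.
Orbits per sidereal day = 86164 / 5520.0 = 15.609.

15.61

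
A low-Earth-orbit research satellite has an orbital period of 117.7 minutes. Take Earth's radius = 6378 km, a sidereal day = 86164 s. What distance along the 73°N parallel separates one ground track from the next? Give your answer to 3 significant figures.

T = 117.7 min = 7062.0 s.
Node shift per orbit = (7062.0/86164) × 360° = 29.51°.
Equatorial spacing = 29.51 × 111.3 km/° = 3284 km.
At 73° latitude, spacing = 3284 × cos(73°) = 960 km.

960 km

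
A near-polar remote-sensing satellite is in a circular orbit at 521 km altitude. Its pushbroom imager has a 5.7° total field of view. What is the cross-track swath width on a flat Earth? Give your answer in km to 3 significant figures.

Half-angle = 5.7°/2 = 2.85°.
Swath width ≈ 2h·tan(θ/2) = 2 × 521 × tan(2.85°) = 51.9 km.

51.9 km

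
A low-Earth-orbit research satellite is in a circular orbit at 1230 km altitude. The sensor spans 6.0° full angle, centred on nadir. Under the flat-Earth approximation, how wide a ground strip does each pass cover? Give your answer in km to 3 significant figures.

Half-angle = 6.0°/2 = 3°.
Swath width ≈ 2h·tan(θ/2) = 2 × 1230 × tan(3°) = 128.9 km.

129 km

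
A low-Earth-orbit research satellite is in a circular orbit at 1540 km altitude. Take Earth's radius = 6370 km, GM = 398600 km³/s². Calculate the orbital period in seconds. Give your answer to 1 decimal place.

Semi-major axis a = 6370 + 1540 = 7910 km. Period T = 2π√(a³/μ) = 2π√(7910³/398600) = 7001.3 s = 116.69 min.

7001.3 seconds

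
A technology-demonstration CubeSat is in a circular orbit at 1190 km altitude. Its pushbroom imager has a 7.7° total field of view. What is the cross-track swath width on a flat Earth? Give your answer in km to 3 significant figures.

Half-angle = 7.7°/2 = 3.85°.
Swath width ≈ 2h·tan(θ/2) = 2 × 1190 × tan(3.85°) = 160.2 km.

160 km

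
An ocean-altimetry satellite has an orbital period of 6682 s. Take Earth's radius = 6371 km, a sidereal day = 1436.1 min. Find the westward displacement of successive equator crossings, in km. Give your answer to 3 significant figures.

During one orbit Earth rotates (6682.0 / 86166) × 360° = 27.92°.
At the equator that is 27.92° × (2π·6371/360) km/° = 27.92 × 111.2 = 3104 km.

3100 km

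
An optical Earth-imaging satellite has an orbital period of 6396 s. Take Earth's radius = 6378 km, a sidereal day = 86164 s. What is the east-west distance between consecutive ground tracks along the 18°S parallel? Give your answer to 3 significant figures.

Node shift per orbit = (6396.0/86164) × 360° = 26.72°.
Equatorial spacing = 26.72 × 111.3 km/° = 2975 km.
At 18° latitude, spacing = 2975 × cos(18°) = 2829 km.

2830 km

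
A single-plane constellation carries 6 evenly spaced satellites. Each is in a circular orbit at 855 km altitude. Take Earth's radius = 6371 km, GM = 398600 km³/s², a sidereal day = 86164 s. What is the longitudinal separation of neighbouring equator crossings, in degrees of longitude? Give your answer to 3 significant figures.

Semi-major axis a = 6371 + 855 = 7226 km. Period T = 2π√(a³/μ) = 2π√(7226³/398600) = 6113.1 s = 101.88 min.
Single-satellite node shift = (6113.1/86164) × 360° = 25.54°.
With 6 satellites evenly phased, successive equator crossings are 25.54/6 = 4.257° apart.

4.26°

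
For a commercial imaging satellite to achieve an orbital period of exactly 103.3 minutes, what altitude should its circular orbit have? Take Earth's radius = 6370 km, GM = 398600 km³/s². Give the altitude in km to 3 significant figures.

T = 103.3 min = 6198.0 s.
From T = 2π√(a³/μ): a = (μ T²/4π²)^(1/3) = (398600 × 6198.0² / 4π²)^(1/3) = 7293 km.
Altitude h = a − R = 7293 − 6370 = 923 km.

923 km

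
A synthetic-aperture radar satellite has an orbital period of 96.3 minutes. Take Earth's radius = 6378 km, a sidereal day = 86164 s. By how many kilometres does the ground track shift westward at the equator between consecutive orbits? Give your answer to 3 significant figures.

T = 96.3 min = 5778.0 s.
During one orbit Earth rotates (5778.0 / 86164) × 360° = 24.14°.
At the equator that is 24.14° × (2π·6378/360) km/° = 24.14 × 111.3 = 2687 km.

2690 km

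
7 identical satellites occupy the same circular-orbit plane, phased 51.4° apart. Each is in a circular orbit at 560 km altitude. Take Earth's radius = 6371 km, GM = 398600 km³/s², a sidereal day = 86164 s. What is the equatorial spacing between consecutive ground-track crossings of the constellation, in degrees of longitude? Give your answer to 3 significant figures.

3.43°

Semi-major axis a = 6371 + 560 = 6931 km. Period T = 2π√(a³/μ) = 2π√(6931³/398600) = 5742.6 s = 95.71 min.
Single-satellite node shift = (5742.6/86164) × 360° = 23.99°.
With 7 satellites evenly phased, successive equator crossings are 23.99/7 = 3.428° apart.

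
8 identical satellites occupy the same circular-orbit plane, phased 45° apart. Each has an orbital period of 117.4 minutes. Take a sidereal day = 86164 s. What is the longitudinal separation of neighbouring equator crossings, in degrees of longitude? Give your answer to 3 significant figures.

T = 117.4 min = 7044.0 s.
Single-satellite node shift = (7044.0/86164) × 360° = 29.43°.
With 8 satellites evenly phased, successive equator crossings are 29.43/8 = 3.679° apart.

3.68°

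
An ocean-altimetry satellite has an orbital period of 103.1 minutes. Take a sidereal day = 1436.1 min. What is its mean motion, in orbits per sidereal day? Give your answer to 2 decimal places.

13.93

T = 103.1 min = 6186.0 s.
Orbits per sidereal day = 86166 / 6186.0 = 13.929.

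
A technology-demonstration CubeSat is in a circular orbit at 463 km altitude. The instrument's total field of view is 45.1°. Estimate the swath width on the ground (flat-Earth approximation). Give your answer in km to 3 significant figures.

385 km

Half-angle = 45.1°/2 = 22.55°.
Swath width ≈ 2h·tan(θ/2) = 2 × 463 × tan(22.55°) = 384.5 km.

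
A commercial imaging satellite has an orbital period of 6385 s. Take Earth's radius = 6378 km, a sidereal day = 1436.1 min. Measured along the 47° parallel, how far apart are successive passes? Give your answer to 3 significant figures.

Node shift per orbit = (6385.0/86166) × 360° = 26.68°.
Equatorial spacing = 26.68 × 111.3 km/° = 2970 km.
At 47° latitude, spacing = 2970 × cos(47°) = 2025 km.

2030 km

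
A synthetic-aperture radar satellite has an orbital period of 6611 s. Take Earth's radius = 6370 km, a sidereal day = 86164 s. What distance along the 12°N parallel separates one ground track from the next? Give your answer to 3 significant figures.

3000 km

Node shift per orbit = (6611.0/86164) × 360° = 27.62°.
Equatorial spacing = 27.62 × 111.2 km/° = 3071 km.
At 12° latitude, spacing = 3071 × cos(12°) = 3004 km.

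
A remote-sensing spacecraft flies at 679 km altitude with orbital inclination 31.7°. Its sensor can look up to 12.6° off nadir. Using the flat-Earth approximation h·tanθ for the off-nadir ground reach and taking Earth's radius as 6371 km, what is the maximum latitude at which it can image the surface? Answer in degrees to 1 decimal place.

For a prograde orbit the ground track reaches latitude ±i = ±31.7°.
Sensor half-swath on the ground ≈ 679·tan(12.6°) = 152 km = 1.36° of latitude.
Maximum observable latitude ≈ 31.7 + 1.36 = 33.1°.

33.1°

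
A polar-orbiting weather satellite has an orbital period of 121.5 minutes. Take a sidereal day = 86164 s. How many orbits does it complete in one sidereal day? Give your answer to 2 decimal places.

11.82

T = 121.5 min = 7290.0 s.
Orbits per sidereal day = 86164 / 7290.0 = 11.819.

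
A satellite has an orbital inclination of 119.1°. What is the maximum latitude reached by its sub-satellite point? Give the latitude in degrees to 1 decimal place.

Retrograde orbit: the ground track reaches ±(180° − i) = ±(180 − 119.1) = ±60.9°.

60.9°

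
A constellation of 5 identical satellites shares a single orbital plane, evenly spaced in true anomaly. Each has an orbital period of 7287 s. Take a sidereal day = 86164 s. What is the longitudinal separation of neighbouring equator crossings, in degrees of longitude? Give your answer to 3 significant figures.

Single-satellite node shift = (7287.0/86164) × 360° = 30.45°.
With 5 satellites evenly phased, successive equator crossings are 30.45/5 = 6.089° apart.

6.09°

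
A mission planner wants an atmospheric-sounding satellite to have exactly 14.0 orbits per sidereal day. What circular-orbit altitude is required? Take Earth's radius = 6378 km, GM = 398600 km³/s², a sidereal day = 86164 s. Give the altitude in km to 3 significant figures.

881 km

Required period T = 86164 / 14.0 = 6154.6 s.
From T = 2π√(a³/μ): a = (μ T²/4π²)^(1/3) = (398600 × 6154.6² / 4π²)^(1/3) = 7259 km.
Altitude h = a − R = 7259 − 6378 = 881 km.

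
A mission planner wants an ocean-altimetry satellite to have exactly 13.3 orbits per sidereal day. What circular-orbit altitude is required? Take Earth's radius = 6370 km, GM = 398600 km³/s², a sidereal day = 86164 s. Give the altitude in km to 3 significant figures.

Required period T = 86164 / 13.3 = 6478.5 s.
From T = 2π√(a³/μ): a = (μ T²/4π²)^(1/3) = (398600 × 6478.5² / 4π²)^(1/3) = 7511 km.
Altitude h = a − R = 7511 − 6370 = 1141 km.

1140 km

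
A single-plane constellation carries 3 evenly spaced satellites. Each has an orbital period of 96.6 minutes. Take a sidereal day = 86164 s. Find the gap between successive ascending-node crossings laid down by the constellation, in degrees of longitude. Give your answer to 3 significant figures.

T = 96.6 min = 5796.0 s.
Single-satellite node shift = (5796.0/86164) × 360° = 24.22°.
With 3 satellites evenly phased, successive equator crossings are 24.22/3 = 8.072° apart.

8.07°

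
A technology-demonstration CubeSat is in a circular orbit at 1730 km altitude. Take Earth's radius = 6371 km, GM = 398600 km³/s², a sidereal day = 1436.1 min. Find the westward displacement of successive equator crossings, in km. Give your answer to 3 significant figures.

Semi-major axis a = 6371 + 1730 = 8101 km. Period T = 2π√(a³/μ) = 2π√(8101³/398600) = 7256.4 s = 120.94 min.
During one orbit Earth rotates (7256.4 / 86166) × 360° = 30.32°.
At the equator that is 30.32° × (2π·6371/360) km/° = 30.32 × 111.2 = 3371 km.

3370 km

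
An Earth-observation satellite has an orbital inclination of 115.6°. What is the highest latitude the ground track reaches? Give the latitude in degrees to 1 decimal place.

Retrograde orbit: the ground track reaches ±(180° − i) = ±(180 − 115.6) = ±64.4°.

64.4°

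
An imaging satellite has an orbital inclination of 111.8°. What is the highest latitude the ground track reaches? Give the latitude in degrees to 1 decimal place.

68.2°

Retrograde orbit: the ground track reaches ±(180° − i) = ±(180 − 111.8) = ±68.2°.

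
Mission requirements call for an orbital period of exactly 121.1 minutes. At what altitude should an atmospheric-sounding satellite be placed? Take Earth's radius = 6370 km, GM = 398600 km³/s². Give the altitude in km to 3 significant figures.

T = 121.1 min = 7266.0 s.
From T = 2π√(a³/μ): a = (μ T²/4π²)^(1/3) = (398600 × 7266.0² / 4π²)^(1/3) = 8108 km.
Altitude h = a − R = 8108 − 6370 = 1738 km.

1740 km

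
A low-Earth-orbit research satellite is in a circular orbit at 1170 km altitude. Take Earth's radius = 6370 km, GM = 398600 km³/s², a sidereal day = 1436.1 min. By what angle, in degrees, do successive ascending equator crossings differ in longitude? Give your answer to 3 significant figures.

27.2°

Semi-major axis a = 6370 + 1170 = 7540 km. Period T = 2π√(a³/μ) = 2π√(7540³/398600) = 6515.8 s = 108.60 min.
During one orbit Earth rotates (6515.8 / 86166) × 360° = 27.22°.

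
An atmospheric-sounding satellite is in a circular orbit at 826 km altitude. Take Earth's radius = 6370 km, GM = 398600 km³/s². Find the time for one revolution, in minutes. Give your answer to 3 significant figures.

Semi-major axis a = 6370 + 826 = 7196 km. Period T = 2π√(a³/μ) = 2π√(7196³/398600) = 6075.0 s = 101.25 min.

101 min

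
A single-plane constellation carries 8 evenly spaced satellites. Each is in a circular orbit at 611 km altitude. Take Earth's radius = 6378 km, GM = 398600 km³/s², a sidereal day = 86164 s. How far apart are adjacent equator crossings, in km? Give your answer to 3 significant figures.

338 km

Semi-major axis a = 6378 + 611 = 6989 km. Period T = 2π√(a³/μ) = 2π√(6989³/398600) = 5814.8 s = 96.91 min.
Single-satellite node shift = (5814.8/86164) × 360° = 24.29°.
With 8 satellites evenly phased, successive equator crossings are 24.29/8 = 3.037° apart.
That is 3.037 × 111.3 = 338 km at the equator.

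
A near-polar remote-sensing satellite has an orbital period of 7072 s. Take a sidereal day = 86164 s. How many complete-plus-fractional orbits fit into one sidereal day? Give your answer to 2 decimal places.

12.18

Orbits per sidereal day = 86164 / 7072.0 = 12.184.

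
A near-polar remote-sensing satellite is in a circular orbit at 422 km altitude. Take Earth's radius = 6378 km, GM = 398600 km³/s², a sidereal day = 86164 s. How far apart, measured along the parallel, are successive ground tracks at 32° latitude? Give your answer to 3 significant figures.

Semi-major axis a = 6378 + 422 = 6800 km. Period T = 2π√(a³/μ) = 2π√(6800³/398600) = 5580.5 s = 93.01 min.
Node shift per orbit = (5580.5/86164) × 360° = 23.32°.
Equatorial spacing = 23.32 × 111.3 km/° = 2595 km.
At 32° latitude, spacing = 2595 × cos(32°) = 2201 km.

2200 km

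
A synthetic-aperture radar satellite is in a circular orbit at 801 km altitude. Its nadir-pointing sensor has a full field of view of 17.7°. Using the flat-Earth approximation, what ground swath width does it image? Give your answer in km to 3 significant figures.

249 km

Half-angle = 17.7°/2 = 8.85°.
Swath width ≈ 2h·tan(θ/2) = 2 × 801 × tan(8.85°) = 249.4 km.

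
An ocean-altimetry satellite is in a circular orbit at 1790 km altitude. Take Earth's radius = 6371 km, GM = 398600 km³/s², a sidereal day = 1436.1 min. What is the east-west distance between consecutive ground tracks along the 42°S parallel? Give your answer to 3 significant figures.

2530 km

Semi-major axis a = 6371 + 1790 = 8161 km. Period T = 2π√(a³/μ) = 2π√(8161³/398600) = 7337.1 s = 122.29 min.
Node shift per orbit = (7337.1/86166) × 360° = 30.65°.
Equatorial spacing = 30.65 × 111.2 km/° = 3409 km.
At 42° latitude, spacing = 3409 × cos(42°) = 2533 km.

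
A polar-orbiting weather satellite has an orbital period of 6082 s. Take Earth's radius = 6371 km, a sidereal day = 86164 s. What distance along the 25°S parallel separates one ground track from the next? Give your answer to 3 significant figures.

Node shift per orbit = (6082.0/86164) × 360° = 25.41°.
Equatorial spacing = 25.41 × 111.2 km/° = 2826 km.
At 25° latitude, spacing = 2826 × cos(25°) = 2561 km.

2560 km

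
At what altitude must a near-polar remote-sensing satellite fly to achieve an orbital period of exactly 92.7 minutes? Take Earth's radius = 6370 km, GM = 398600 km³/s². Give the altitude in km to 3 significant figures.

T = 92.7 min = 5562.0 s.
From T = 2π√(a³/μ): a = (μ T²/4π²)^(1/3) = (398600 × 5562.0² / 4π²)^(1/3) = 6785 km.
Altitude h = a − R = 6785 − 6370 = 415 km.

415 km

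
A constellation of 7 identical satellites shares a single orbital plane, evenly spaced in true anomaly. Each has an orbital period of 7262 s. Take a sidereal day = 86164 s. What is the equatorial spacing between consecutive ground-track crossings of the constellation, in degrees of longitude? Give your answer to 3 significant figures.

4.33°

Single-satellite node shift = (7262.0/86164) × 360° = 30.34°.
With 7 satellites evenly phased, successive equator crossings are 30.34/7 = 4.334° apart.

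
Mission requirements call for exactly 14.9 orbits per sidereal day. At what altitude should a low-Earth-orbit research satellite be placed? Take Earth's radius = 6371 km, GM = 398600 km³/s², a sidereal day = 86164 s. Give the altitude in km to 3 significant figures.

592 km

Required period T = 86164 / 14.9 = 5782.8 s.
From T = 2π√(a³/μ): a = (μ T²/4π²)^(1/3) = (398600 × 5782.8² / 4π²)^(1/3) = 6963 km.
Altitude h = a − R = 6963 − 6371 = 592 km.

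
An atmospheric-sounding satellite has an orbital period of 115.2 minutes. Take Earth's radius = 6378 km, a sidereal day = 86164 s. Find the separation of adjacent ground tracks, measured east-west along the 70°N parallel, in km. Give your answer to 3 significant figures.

T = 115.2 min = 6912.0 s.
Node shift per orbit = (6912.0/86164) × 360° = 28.88°.
Equatorial spacing = 28.88 × 111.3 km/° = 3215 km.
At 70° latitude, spacing = 3215 × cos(70°) = 1099 km.

1100 km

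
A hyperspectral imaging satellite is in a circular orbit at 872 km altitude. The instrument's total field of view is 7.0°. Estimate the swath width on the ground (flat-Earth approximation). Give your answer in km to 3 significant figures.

107 km

Half-angle = 7.0°/2 = 3.5°.
Swath width ≈ 2h·tan(θ/2) = 2 × 872 × tan(3.5°) = 106.7 km.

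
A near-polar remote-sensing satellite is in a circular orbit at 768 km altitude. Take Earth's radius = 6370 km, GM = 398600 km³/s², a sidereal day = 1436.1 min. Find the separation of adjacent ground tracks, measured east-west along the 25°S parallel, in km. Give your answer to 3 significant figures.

2530 km

Semi-major axis a = 6370 + 768 = 7138 km. Period T = 2π√(a³/μ) = 2π√(7138³/398600) = 6001.7 s = 100.03 min.
Node shift per orbit = (6001.7/86166) × 360° = 25.08°.
Equatorial spacing = 25.08 × 111.2 km/° = 2788 km.
At 25° latitude, spacing = 2788 × cos(25°) = 2527 km.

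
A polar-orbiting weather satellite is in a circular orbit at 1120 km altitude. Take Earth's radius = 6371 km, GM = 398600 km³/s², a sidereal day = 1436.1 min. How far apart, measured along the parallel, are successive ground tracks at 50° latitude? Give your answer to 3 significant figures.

Semi-major axis a = 6371 + 1120 = 7491 km. Period T = 2π√(a³/μ) = 2π√(7491³/398600) = 6452.4 s = 107.54 min.
Node shift per orbit = (6452.4/86166) × 360° = 26.96°.
Equatorial spacing = 26.96 × 111.2 km/° = 2998 km.
At 50° latitude, spacing = 2998 × cos(50°) = 1927 km.

1930 km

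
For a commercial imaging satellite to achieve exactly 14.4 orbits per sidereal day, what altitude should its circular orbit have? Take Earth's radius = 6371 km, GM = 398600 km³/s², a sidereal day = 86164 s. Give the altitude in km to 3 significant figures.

Required period T = 86164 / 14.4 = 5983.6 s.
From T = 2π√(a³/μ): a = (μ T²/4π²)^(1/3) = (398600 × 5983.6² / 4π²)^(1/3) = 7124 km.
Altitude h = a − R = 7124 − 6371 = 753 km.

753 km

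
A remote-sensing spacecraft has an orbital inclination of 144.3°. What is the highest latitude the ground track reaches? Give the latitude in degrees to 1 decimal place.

35.7°

Retrograde orbit: the ground track reaches ±(180° − i) = ±(180 − 144.3) = ±35.7°.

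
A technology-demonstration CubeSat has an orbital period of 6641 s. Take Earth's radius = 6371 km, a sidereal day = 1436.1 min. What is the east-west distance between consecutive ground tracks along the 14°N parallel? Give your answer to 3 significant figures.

Node shift per orbit = (6641.0/86166) × 360° = 27.75°.
Equatorial spacing = 27.75 × 111.2 km/° = 3085 km.
At 14° latitude, spacing = 3085 × cos(14°) = 2994 km.

2990 km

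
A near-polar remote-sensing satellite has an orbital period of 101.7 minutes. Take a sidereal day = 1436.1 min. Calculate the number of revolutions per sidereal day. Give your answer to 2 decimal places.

14.12

T = 101.7 min = 6102.0 s.
Orbits per sidereal day = 86166 / 6102.0 = 14.121.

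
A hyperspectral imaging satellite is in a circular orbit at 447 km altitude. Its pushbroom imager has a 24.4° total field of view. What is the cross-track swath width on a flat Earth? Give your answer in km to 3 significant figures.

Half-angle = 24.4°/2 = 12.2°.
Swath width ≈ 2h·tan(θ/2) = 2 × 447 × tan(12.2°) = 193.3 km.

193 km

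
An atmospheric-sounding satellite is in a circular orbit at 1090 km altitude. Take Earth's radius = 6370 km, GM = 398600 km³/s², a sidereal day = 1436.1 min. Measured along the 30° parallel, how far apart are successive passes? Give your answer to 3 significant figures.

Semi-major axis a = 6370 + 1090 = 7460 km. Period T = 2π√(a³/μ) = 2π√(7460³/398600) = 6412.4 s = 106.87 min.
Node shift per orbit = (6412.4/86166) × 360° = 26.79°.
Equatorial spacing = 26.79 × 111.2 km/° = 2979 km.
At 30° latitude, spacing = 2979 × cos(30°) = 2579 km.

2580 km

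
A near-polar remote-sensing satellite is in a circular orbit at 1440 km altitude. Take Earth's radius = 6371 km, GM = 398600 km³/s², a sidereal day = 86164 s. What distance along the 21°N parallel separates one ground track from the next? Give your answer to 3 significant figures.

Semi-major axis a = 6371 + 1440 = 7811 km. Period T = 2π√(a³/μ) = 2π√(7811³/398600) = 6870.2 s = 114.50 min.
Node shift per orbit = (6870.2/86164) × 360° = 28.70°.
Equatorial spacing = 28.70 × 111.2 km/° = 3192 km.
At 21° latitude, spacing = 3192 × cos(21°) = 2980 km.

2980 km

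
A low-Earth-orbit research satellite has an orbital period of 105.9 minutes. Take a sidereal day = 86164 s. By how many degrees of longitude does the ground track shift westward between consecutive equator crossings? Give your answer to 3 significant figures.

26.5°

T = 105.9 min = 6354.0 s.
During one orbit Earth rotates (6354.0 / 86164) × 360° = 26.55°.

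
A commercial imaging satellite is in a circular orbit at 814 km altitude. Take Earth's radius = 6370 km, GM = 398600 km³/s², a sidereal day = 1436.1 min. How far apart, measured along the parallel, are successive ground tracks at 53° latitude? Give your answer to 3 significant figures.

Semi-major axis a = 6370 + 814 = 7184 km. Period T = 2π√(a³/μ) = 2π√(7184³/398600) = 6059.8 s = 101.00 min.
Node shift per orbit = (6059.8/86166) × 360° = 25.32°.
Equatorial spacing = 25.32 × 111.2 km/° = 2815 km.
At 53° latitude, spacing = 2815 × cos(53°) = 1694 km.

1690 km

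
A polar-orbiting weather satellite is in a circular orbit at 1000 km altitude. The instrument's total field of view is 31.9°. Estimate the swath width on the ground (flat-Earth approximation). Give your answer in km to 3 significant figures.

572 km

Half-angle = 31.9°/2 = 15.95°.
Swath width ≈ 2h·tan(θ/2) = 2 × 1000 × tan(15.95°) = 571.6 km.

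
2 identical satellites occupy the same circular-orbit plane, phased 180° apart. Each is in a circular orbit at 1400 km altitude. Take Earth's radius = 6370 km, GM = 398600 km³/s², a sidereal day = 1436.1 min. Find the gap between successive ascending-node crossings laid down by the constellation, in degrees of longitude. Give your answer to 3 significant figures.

14.2°

Semi-major axis a = 6370 + 1400 = 7770 km. Period T = 2π√(a³/μ) = 2π√(7770³/398600) = 6816.2 s = 113.60 min.
Single-satellite node shift = (6816.2/86166) × 360° = 28.48°.
With 2 satellites evenly phased, successive equator crossings are 28.48/2 = 14.239° apart.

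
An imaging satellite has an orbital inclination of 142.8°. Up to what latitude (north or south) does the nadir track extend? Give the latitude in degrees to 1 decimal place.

Retrograde orbit: the ground track reaches ±(180° − i) = ±(180 − 142.8) = ±37.2°.

37.2°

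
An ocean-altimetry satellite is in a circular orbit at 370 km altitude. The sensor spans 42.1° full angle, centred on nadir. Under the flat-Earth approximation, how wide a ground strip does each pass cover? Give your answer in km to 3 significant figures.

285 km

Half-angle = 42.1°/2 = 21.05°.
Swath width ≈ 2h·tan(θ/2) = 2 × 370 × tan(21.05°) = 284.8 km.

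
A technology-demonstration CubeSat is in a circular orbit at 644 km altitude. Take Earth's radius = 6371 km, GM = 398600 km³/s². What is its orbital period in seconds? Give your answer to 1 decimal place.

5847.3 seconds

Semi-major axis a = 6371 + 644 = 7015 km. Period T = 2π√(a³/μ) = 2π√(7015³/398600) = 5847.3 s = 97.45 min.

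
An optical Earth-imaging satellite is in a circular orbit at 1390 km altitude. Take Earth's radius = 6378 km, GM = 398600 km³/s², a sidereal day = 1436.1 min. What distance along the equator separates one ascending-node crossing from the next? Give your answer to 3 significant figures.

3170 km

Semi-major axis a = 6378 + 1390 = 7768 km. Period T = 2π√(a³/μ) = 2π√(7768³/398600) = 6813.6 s = 113.56 min.
During one orbit Earth rotates (6813.6 / 86166) × 360° = 28.47°.
At the equator that is 28.47° × (2π·6378/360) km/° = 28.47 × 111.3 = 3169 km.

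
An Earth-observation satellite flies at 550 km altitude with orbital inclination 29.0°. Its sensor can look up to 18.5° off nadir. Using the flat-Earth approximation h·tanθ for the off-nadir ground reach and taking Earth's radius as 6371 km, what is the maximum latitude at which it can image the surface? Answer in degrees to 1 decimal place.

For a prograde orbit the ground track reaches latitude ±i = ±29.0°.
Sensor half-swath on the ground ≈ 550·tan(18.5°) = 184 km = 1.65° of latitude.
Maximum observable latitude ≈ 29.0 + 1.65 = 30.7°.

30.7°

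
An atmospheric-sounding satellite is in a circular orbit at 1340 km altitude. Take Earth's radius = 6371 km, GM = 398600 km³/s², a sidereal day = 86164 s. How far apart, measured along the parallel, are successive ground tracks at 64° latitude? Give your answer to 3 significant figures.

Semi-major axis a = 6371 + 1340 = 7711 km. Period T = 2π√(a³/μ) = 2π√(7711³/398600) = 6738.7 s = 112.31 min.
Node shift per orbit = (6738.7/86164) × 360° = 28.15°.
Equatorial spacing = 28.15 × 111.2 km/° = 3131 km.
At 64° latitude, spacing = 3131 × cos(64°) = 1372 km.

1370 km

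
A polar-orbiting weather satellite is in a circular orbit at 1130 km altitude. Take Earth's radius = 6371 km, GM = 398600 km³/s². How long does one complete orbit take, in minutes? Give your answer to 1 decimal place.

Semi-major axis a = 6371 + 1130 = 7501 km. Period T = 2π√(a³/μ) = 2π√(7501³/398600) = 6465.3 s = 107.76 min.

107.8 min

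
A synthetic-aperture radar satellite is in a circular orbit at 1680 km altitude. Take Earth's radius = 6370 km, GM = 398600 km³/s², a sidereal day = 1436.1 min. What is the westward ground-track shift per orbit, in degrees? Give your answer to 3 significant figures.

30.0°

Semi-major axis a = 6370 + 1680 = 8050 km. Period T = 2π√(a³/μ) = 2π√(8050³/398600) = 7187.9 s = 119.80 min.
During one orbit Earth rotates (7187.9 / 86166) × 360° = 30.03°.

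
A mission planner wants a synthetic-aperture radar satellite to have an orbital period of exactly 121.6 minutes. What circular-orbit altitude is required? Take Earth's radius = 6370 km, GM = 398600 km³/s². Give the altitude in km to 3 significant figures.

T = 121.6 min = 7296.0 s.
From T = 2π√(a³/μ): a = (μ T²/4π²)^(1/3) = (398600 × 7296.0² / 4π²)^(1/3) = 8130 km.
Altitude h = a − R = 8130 − 6370 = 1760 km.

1760 km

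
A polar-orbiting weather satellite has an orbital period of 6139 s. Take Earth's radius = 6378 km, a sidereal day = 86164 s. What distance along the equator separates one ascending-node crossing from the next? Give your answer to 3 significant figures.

During one orbit Earth rotates (6139.0 / 86164) × 360° = 25.65°.
At the equator that is 25.65° × (2π·6378/360) km/° = 25.65 × 111.3 = 2855 km.

2860 km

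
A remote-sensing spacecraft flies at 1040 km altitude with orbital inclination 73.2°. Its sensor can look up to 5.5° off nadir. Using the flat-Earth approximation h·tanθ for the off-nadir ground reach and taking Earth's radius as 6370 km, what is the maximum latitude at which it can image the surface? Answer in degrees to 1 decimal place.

For a prograde orbit the ground track reaches latitude ±i = ±73.2°.
Sensor half-swath on the ground ≈ 1040·tan(5.5°) = 100 km = 0.90° of latitude.
Maximum observable latitude ≈ 73.2 + 0.90 = 74.1°.

74.1°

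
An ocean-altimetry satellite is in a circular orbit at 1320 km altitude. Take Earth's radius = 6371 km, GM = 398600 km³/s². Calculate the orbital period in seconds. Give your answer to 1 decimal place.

6712.5 seconds

Semi-major axis a = 6371 + 1320 = 7691 km. Period T = 2π√(a³/μ) = 2π√(7691³/398600) = 6712.5 s = 111.88 min.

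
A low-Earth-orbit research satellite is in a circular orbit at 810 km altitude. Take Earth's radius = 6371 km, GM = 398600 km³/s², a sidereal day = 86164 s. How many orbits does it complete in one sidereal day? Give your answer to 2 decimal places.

14.23

Semi-major axis a = 6371 + 810 = 7181 km. Period T = 2π√(a³/μ) = 2π√(7181³/398600) = 6056.0 s = 100.93 min.
Orbits per sidereal day = 86164 / 6056.0 = 14.228.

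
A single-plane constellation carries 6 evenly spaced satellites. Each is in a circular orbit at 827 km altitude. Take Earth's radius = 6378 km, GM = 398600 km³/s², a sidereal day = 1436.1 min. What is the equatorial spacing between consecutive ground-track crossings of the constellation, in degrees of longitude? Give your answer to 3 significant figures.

Semi-major axis a = 6378 + 827 = 7205 km. Period T = 2π√(a³/μ) = 2π√(7205³/398600) = 6086.4 s = 101.44 min.
Single-satellite node shift = (6086.4/86166) × 360° = 25.43°.
With 6 satellites evenly phased, successive equator crossings are 25.43/6 = 4.238° apart.

4.24°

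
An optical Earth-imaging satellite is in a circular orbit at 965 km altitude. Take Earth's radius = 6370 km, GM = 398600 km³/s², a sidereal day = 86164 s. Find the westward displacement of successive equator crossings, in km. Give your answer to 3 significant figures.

Semi-major axis a = 6370 + 965 = 7335 km. Period T = 2π√(a³/μ) = 2π√(7335³/398600) = 6251.9 s = 104.20 min.
During one orbit Earth rotates (6251.9 / 86164) × 360° = 26.12°.
At the equator that is 26.12° × (2π·6370/360) km/° = 26.12 × 111.2 = 2904 km.

2900 km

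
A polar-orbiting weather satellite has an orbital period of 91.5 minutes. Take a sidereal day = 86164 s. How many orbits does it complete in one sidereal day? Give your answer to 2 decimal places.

15.69

T = 91.5 min = 5490.0 s.
Orbits per sidereal day = 86164 / 5490.0 = 15.695.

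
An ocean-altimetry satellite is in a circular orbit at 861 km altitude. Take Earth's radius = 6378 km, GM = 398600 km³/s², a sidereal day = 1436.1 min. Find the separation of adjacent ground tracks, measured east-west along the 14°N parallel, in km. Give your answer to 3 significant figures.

2770 km

Semi-major axis a = 6378 + 861 = 7239 km. Period T = 2π√(a³/μ) = 2π√(7239³/398600) = 6129.6 s = 102.16 min.
Node shift per orbit = (6129.6/86166) × 360° = 25.61°.
Equatorial spacing = 25.61 × 111.3 km/° = 2851 km.
At 14° latitude, spacing = 2851 × cos(14°) = 2766 km.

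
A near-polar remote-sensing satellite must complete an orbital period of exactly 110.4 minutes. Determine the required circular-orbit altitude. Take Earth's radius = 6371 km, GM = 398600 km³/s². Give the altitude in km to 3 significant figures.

1250 km

T = 110.4 min = 6624.0 s.
From T = 2π√(a³/μ): a = (μ T²/4π²)^(1/3) = (398600 × 6624.0² / 4π²)^(1/3) = 7623 km.
Altitude h = a − R = 7623 − 6371 = 1252 km.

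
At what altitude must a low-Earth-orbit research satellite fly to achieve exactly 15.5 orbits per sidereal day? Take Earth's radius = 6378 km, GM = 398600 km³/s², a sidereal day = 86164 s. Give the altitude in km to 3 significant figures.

404 km

Required period T = 86164 / 15.5 = 5559.0 s.
From T = 2π√(a³/μ): a = (μ T²/4π²)^(1/3) = (398600 × 5559.0² / 4π²)^(1/3) = 6782 km.
Altitude h = a − R = 6782 − 6378 = 404 km.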